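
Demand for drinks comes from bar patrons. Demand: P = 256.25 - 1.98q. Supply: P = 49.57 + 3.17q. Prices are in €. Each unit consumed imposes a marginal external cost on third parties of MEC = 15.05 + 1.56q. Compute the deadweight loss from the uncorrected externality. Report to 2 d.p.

Market equilibrium (private): 49.57 + 3.17q = 256.25 - 1.98q → q_m = 40.1320.
Social marginal benefit = demand − MEC = 241.20 - 3.54q.
Set SMB = MC: 241.20 - 3.54q = 49.57 + 3.17q → q* = 28.5589.
The welfare-loss triangle has base |q_m − q*| and height MEC(q_m) (the vertical gap between SMB and MC is zero at q* and MEC at q_m).
DWL = ½ × 11.5731 × 77.6560 = 449.3603.

DWL = €449.36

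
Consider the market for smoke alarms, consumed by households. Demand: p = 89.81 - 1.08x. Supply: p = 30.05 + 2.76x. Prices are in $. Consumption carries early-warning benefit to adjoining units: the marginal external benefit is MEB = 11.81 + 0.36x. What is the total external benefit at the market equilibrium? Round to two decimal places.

Market equilibrium (private): 30.05 + 2.76x = 89.81 - 1.08x → x_m = 15.5625.
Total external benefit = ∫₀^{x_m} (11.81 + 0.36x) dx = 11.81×15.5625 + ½×0.36×15.5625² = 227.3876.

$227.39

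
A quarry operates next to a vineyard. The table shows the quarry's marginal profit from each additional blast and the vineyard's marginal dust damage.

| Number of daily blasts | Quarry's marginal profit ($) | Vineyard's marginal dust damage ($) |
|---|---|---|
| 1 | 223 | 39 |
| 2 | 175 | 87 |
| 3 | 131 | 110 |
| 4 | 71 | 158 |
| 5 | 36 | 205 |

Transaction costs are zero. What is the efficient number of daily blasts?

Bargaining reaches the level where marginal profit last exceeds marginal dust damage.
That holds through level 3 (131 ≥ 110) but not at 4 (71 < 158).

3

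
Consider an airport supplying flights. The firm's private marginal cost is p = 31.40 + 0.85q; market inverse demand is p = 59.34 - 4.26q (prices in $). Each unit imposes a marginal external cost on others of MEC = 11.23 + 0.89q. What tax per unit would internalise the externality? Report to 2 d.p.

tax = $13.71 per unit

Social marginal cost = private MC + MEC = 42.63 + 1.74q.
Set SMC = demand: 42.63 + 1.74q = 59.34 - 4.26q → q* = 2.7850.
The Pigouvian tax equals MEC at q*: 11.23 + 0.89×2.7850 = 13.7087.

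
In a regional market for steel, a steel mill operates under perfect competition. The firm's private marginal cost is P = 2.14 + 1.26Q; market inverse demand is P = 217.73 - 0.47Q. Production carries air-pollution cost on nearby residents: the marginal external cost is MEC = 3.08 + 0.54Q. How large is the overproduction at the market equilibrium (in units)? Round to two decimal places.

31.00 units

Market equilibrium (private): 2.14 + 1.26Q = 217.73 - 0.47Q → Q_m = 124.6185.
Social marginal cost = private MC + MEC = 5.22 + 1.80Q.
Set SMC = demand: 5.22 + 1.80Q = 217.73 - 0.47Q → Q* = 93.6167.
Gap = |124.6185 − 93.6167| = 31.0018.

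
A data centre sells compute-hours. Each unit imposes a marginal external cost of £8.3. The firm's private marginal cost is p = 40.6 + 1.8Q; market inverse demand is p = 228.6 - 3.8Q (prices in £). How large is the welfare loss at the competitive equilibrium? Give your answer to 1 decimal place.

DWL = £6.2

Market equilibrium (private): 40.6 + 1.8Q = 228.6 - 3.8Q → Q_m = 33.5714.
Social marginal cost = private MC + MEC = 48.9 + 1.8Q.
Set SMC = demand: 48.9 + 1.8Q = 228.6 - 3.8Q → Q* = 32.0893.
Height of the DWL triangle at Q_m is SMC(Q_m) − demand(Q_m) = MEC(Q_m) = 8.3000.
DWL = ½ × 1.4821 × 8.3000 = 6.1507.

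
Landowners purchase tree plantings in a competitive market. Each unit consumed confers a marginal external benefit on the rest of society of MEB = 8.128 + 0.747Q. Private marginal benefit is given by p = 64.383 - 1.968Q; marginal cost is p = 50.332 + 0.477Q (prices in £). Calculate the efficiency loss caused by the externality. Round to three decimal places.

Market equilibrium (private): 50.332 + 0.477Q = 64.383 - 1.968Q → Q_m = 5.7468.
Social marginal benefit = demand + MEB = 72.511 - 1.221Q.
Set SMB = MC: 72.511 - 1.221Q = 50.332 + 0.477Q → Q* = 13.0618.
Height of the DWL triangle at Q_m is SMB(Q_m) − MC(Q_m) = MEB(Q_m) = 12.4209.
DWL = ½ × 7.3150 × 12.4209 = 45.4294.

DWL = £45.429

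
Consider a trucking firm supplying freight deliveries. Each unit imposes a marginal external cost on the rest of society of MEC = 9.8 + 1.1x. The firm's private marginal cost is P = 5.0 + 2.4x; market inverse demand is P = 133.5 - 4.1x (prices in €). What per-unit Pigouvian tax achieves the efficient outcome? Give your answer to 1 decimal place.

Social marginal cost = private MC + MEC = 14.8 + 3.5x.
Set SMC = demand: 14.8 + 3.5x = 133.5 - 4.1x → x* = 15.6184.
The Pigouvian tax equals MEC at x*: 9.8 + 1.1×15.6184 = 26.9802.

tax = €27.0 per unit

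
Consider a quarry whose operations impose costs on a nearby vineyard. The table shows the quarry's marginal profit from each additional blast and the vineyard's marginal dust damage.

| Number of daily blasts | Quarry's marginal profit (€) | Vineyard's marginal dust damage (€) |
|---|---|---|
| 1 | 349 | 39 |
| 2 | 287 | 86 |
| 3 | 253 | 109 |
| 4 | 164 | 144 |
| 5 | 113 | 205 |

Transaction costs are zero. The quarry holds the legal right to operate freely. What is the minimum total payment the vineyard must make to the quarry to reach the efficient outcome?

€113

Left alone the quarry would choose level 5 (marginal profit stays positive).
Efficient level: k* = 4 (marginal profit ≥ marginal dust damage through 4).
The vineyard must at least cover the quarry's forgone profit from cutting 5→4: 113 = 113.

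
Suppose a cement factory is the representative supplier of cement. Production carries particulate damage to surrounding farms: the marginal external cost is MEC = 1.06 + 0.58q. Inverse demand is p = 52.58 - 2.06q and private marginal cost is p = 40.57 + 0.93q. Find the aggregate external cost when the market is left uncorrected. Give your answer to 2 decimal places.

Market equilibrium (private): 40.57 + 0.93q = 52.58 - 2.06q → q_m = 4.0167.
Total external cost = ∫₀^{q_m} (1.06 + 0.58q) dq = 1.06×4.0167 + ½×0.58×4.0167² = 8.9365.

8.94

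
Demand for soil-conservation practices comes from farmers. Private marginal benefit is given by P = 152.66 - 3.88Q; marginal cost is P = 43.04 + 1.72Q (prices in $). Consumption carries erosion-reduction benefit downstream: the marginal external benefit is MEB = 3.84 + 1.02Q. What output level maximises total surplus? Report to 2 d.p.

Q* = 24.77

Social marginal benefit = demand + MEB = 156.50 - 2.86Q.
Set SMB = MC: 156.50 - 2.86Q = 43.04 + 1.72Q → Q* = 24.7729.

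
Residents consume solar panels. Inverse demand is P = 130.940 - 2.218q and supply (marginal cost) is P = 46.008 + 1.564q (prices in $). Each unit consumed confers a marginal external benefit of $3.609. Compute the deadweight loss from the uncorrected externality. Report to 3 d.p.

Market equilibrium (private): 46.008 + 1.564q = 130.940 - 2.218q → q_m = 22.4569.
Social marginal benefit = demand + MEB = 134.549 - 2.218q.
Set SMB = MC: 134.549 - 2.218q = 46.008 + 1.564q → q* = 23.4112.
The welfare-loss triangle has base |q_m − q*| and height MEB(q_m) (the vertical gap between SMB and MC is zero at q* and MEB at q_m).
DWL = ½ × 0.9543 × 3.6090 = 1.7220.

DWL = $1.722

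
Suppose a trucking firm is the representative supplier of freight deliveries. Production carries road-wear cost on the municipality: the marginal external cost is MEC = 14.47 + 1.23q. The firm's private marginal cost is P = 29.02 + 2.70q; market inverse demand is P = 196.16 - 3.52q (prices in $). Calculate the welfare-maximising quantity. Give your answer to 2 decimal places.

q* = 20.49

Social marginal cost = private MC + MEC = 43.49 + 3.93q.
Set SMC = demand: 43.49 + 3.93q = 196.16 - 3.52q → q* = 20.4926.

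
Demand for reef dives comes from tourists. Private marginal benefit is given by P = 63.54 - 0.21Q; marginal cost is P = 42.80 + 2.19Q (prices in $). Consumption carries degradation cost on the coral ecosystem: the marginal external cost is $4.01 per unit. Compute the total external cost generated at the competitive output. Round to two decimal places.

Market equilibrium (private): 42.80 + 2.19Q = 63.54 - 0.21Q → Q_m = 8.6417.
Total external cost = MEC × Q_m = 4.01 × 8.6417 = 34.6532.

$34.65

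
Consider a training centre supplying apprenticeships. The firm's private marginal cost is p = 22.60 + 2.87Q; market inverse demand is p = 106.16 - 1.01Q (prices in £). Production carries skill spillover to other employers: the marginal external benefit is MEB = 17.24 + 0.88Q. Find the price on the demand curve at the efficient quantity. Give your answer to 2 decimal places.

P = £72.22

Social marginal cost = private MC − MEB = 5.36 + 1.99Q.
Set SMC = demand: 5.36 + 1.99Q = 106.16 - 1.01Q → Q* = 33.6000.
Consumer price on the demand curve at Q*: 106.16 − 1.01×33.6000 = 72.2240.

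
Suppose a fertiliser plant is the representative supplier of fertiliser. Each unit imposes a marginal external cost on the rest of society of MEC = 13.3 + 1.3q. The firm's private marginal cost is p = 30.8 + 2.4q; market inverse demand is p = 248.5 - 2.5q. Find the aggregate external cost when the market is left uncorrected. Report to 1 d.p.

1873.9

Market equilibrium (private): 30.8 + 2.4q = 248.5 - 2.5q → q_m = 44.4286.
Total external cost = ∫₀^{q_m} (13.3 + 1.3q) dq = 13.3×44.4286 + ½×1.3×44.4286² = 1873.9357.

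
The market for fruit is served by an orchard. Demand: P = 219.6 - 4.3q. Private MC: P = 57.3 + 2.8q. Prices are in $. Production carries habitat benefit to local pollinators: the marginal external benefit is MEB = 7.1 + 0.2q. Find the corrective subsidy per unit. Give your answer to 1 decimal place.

subsidy = $12.0 per unit

Social marginal cost = private MC − MEB = 50.2 + 2.6q.
Set SMC = demand: 50.2 + 2.6q = 219.6 - 4.3q → q* = 24.5507.
The Pigouvian subsidy equals MEB at q*: 7.1 + 0.2×24.5507 = 12.0101.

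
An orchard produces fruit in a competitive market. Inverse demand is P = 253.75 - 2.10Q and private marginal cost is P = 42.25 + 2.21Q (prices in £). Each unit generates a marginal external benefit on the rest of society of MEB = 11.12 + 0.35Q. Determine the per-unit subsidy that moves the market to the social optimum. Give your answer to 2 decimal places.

Social marginal cost = private MC − MEB = 31.13 + 1.86Q.
Set SMC = demand: 31.13 + 1.86Q = 253.75 - 2.10Q → Q* = 56.2172.
The Pigouvian subsidy equals MEB at Q*: 11.12 + 0.35×56.2172 = 30.7960.

subsidy = £30.80 per unit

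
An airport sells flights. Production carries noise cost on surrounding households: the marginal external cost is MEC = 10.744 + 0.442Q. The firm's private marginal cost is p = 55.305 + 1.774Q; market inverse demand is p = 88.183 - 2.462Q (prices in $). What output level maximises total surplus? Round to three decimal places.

Social marginal cost = private MC + MEC = 66.049 + 2.216Q.
Set SMC = demand: 66.049 + 2.216Q = 88.183 - 2.462Q → Q* = 4.7315.

Q* = 4.732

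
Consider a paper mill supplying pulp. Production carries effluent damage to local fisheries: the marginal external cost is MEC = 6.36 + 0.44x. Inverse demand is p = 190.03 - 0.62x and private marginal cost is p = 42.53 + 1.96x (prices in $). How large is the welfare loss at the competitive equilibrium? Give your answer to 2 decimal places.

Market equilibrium (private): 42.53 + 1.96x = 190.03 - 0.62x → x_m = 57.1705.
Social marginal cost = private MC + MEC = 48.89 + 2.40x.
Set SMC = demand: 48.89 + 2.40x = 190.03 - 0.62x → x* = 46.7351.
The loss is the area between SMC and demand from x* to x_m; with linear curves that's a triangle of height MEC(x_m).
DWL = ½ × 10.4354 × 31.5150 = 164.4358.

DWL = $164.44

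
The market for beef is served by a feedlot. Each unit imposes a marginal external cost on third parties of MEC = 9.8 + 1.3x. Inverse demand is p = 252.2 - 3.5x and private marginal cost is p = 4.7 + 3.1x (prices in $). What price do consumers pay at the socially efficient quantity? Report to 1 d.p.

P = $146.9

Social marginal cost = private MC + MEC = 14.5 + 4.4x.
Set SMC = demand: 14.5 + 4.4x = 252.2 - 3.5x → x* = 30.0886.
Consumer price on the demand curve at x*: 252.2 − 3.5×30.0886 = 146.8899.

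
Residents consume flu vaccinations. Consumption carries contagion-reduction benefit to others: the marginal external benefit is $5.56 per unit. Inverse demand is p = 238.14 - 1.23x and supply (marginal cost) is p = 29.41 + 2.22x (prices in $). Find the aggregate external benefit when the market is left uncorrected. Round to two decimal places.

Market equilibrium (private): 29.41 + 2.22x = 238.14 - 1.23x → x_m = 60.5014.
Total external benefit = MEB × x_m = 5.56 × 60.5014 = 336.3878.

$336.39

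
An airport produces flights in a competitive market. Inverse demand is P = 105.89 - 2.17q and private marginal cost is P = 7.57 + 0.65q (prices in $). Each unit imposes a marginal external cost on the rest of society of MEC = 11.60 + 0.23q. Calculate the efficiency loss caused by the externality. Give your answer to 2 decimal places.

Market equilibrium (private): 7.57 + 0.65q = 105.89 - 2.17q → q_m = 34.8652.
Social marginal cost = private MC + MEC = 19.17 + 0.88q.
Set SMC = demand: 19.17 + 0.88q = 105.89 - 2.17q → q* = 28.4328.
Between q* and q_m the wedge SMC − demand runs linearly from 0 to MEC(q_m), so the loss is a triangle.
DWL = ½ × 6.4324 × 19.6190 = 63.0986.

DWL = $63.10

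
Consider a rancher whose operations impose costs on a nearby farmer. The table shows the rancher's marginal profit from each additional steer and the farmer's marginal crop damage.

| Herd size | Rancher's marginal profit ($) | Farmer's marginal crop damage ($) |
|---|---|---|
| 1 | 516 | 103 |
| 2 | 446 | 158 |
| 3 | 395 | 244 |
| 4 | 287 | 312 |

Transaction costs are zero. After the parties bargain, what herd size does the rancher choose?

Bargaining reaches the level where marginal profit last exceeds marginal crop damage.
That holds through level 3 (395 ≥ 244) but not at 4 (287 < 312).

3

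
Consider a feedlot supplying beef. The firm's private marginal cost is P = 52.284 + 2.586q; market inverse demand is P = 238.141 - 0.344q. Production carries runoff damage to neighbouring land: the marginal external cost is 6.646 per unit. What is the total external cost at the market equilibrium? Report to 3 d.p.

Market equilibrium (private): 52.284 + 2.586q = 238.141 - 0.344q → q_m = 63.4324.
Total external cost = MEC × q_m = 6.646 × 63.4324 = 421.5717.

421.572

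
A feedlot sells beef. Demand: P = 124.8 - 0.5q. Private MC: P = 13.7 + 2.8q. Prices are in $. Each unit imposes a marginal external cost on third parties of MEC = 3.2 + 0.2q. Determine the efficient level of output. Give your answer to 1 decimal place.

Social marginal cost = private MC + MEC = 16.9 + 3.0q.
Set SMC = demand: 16.9 + 3.0q = 124.8 - 0.5q → q* = 30.8286.

q* = 30.8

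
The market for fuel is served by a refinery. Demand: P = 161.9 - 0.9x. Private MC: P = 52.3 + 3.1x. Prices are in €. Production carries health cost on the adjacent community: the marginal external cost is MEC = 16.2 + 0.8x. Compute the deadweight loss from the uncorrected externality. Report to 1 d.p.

Market equilibrium (private): 52.3 + 3.1x = 161.9 - 0.9x → x_m = 27.4000.
Social marginal cost = private MC + MEC = 68.5 + 3.9x.
Set SMC = demand: 68.5 + 3.9x = 161.9 - 0.9x → x* = 19.4583.
Between x* and x_m the wedge SMC − demand runs linearly from 0 to MEC(x_m), so the loss is a triangle.
DWL = ½ × 7.9417 × 38.1200 = 151.3688.

DWL = €151.4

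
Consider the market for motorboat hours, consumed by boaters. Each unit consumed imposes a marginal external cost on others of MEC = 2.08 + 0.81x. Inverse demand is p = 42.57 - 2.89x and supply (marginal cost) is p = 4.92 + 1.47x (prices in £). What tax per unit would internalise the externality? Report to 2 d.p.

tax = £7.65 per unit

Social marginal benefit = demand − MEC = 40.49 - 3.70x.
Set SMB = MC: 40.49 - 3.70x = 4.92 + 1.47x → x* = 6.8801.
The Pigouvian tax equals MEC at x*: 2.08 + 0.81×6.8801 = 7.6529.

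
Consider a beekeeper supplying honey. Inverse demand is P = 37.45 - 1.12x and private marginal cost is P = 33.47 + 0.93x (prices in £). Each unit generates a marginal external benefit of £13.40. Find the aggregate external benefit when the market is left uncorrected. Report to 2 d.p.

£26.02

Market equilibrium (private): 33.47 + 0.93x = 37.45 - 1.12x → x_m = 1.9415.
Total external benefit = MEB × x_m = 13.40 × 1.9415 = 26.0161.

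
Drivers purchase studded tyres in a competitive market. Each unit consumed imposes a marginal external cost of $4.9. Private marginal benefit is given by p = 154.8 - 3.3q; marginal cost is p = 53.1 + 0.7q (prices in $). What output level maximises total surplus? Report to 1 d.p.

Social marginal benefit = demand − MEC = 149.9 - 3.3q.
Set SMB = MC: 149.9 - 3.3q = 53.1 + 0.7q → q* = 24.2000.

q* = 24.2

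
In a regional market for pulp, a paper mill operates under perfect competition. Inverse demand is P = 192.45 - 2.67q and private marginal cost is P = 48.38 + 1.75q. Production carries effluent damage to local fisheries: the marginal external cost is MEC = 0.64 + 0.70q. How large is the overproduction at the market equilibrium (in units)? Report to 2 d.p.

Market equilibrium (private): 48.38 + 1.75q = 192.45 - 2.67q → q_m = 32.5950.
Social marginal cost = private MC + MEC = 49.02 + 2.45q.
Set SMC = demand: 49.02 + 2.45q = 192.45 - 2.67q → q* = 28.0137.
Gap = |32.5950 − 28.0137| = 4.5813.

4.58 units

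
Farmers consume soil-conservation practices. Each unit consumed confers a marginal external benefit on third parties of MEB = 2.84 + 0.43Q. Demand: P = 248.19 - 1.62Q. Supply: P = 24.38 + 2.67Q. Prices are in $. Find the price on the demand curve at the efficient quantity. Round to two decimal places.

P = $153.07

Social marginal benefit = demand + MEB = 251.03 - 1.19Q.
Set SMB = MC: 251.03 - 1.19Q = 24.38 + 2.67Q → Q* = 58.7176.
Consumer price on the demand curve at Q*: 248.19 − 1.62×58.7176 = 153.0675.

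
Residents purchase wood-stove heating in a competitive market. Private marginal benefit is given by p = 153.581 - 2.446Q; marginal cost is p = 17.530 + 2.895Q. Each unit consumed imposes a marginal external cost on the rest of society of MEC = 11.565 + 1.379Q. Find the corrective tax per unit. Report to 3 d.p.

Social marginal benefit = demand − MEC = 142.016 - 3.825Q.
Set SMB = MC: 142.016 - 3.825Q = 17.530 + 2.895Q → Q* = 18.5247.
The Pigouvian tax equals MEC at Q*: 11.565 + 1.379×18.5247 = 37.1106.

tax = 37.111 per unit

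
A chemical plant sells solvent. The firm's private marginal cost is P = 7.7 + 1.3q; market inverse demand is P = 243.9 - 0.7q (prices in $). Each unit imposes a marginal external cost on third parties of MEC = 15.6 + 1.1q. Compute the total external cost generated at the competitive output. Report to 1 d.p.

Market equilibrium (private): 7.7 + 1.3q = 243.9 - 0.7q → q_m = 118.1000.
Total external cost = ∫₀^{q_m} (15.6 + 1.1q) dq = 15.6×118.1000 + ½×1.1×118.1000² = 9513.5455.

$9513.5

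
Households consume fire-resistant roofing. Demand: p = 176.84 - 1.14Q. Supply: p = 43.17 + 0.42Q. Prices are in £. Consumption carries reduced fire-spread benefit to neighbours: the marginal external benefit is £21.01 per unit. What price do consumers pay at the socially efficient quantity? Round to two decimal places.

Social marginal benefit = demand + MEB = 197.85 - 1.14Q.
Set SMB = MC: 197.85 - 1.14Q = 43.17 + 0.42Q → Q* = 99.1538.
Consumer price on the demand curve at Q*: 176.84 − 1.14×99.1538 = 63.8047.

P = £63.80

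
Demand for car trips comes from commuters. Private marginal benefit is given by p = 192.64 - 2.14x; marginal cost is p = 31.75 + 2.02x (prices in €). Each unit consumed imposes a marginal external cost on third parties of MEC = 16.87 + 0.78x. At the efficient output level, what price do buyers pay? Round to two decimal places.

P = €130.25

Social marginal benefit = demand − MEC = 175.77 - 2.92x.
Set SMB = MC: 175.77 - 2.92x = 31.75 + 2.02x → x* = 29.1538.
Consumer price on the demand curve at x*: 192.64 − 2.14×29.1538 = 130.2509.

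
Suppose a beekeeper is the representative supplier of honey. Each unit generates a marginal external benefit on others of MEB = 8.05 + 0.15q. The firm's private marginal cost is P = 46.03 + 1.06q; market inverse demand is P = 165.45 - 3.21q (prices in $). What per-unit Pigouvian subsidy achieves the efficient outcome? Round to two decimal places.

subsidy = $12.69 per unit

Social marginal cost = private MC − MEB = 37.98 + 0.91q.
Set SMC = demand: 37.98 + 0.91q = 165.45 - 3.21q → q* = 30.9393.
The Pigouvian subsidy equals MEB at q*: 8.05 + 0.15×30.9393 = 12.6909.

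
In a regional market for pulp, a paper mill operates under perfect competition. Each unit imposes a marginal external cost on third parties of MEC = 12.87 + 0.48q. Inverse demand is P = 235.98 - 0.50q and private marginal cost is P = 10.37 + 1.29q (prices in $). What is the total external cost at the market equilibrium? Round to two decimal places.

$5434.73

Market equilibrium (private): 10.37 + 1.29q = 235.98 - 0.50q → q_m = 126.0391.
Total external cost = ∫₀^{q_m} (12.87 + 0.48q) dq = 12.87×126.0391 + ½×0.48×126.0391² = 5434.7284.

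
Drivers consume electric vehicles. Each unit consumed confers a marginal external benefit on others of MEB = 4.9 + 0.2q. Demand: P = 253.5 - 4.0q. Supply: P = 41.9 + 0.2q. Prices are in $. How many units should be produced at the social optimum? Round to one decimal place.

q* = 54.1

Social marginal benefit = demand + MEB = 258.4 - 3.8q.
Set SMB = MC: 258.4 - 3.8q = 41.9 + 0.2q → q* = 54.1250.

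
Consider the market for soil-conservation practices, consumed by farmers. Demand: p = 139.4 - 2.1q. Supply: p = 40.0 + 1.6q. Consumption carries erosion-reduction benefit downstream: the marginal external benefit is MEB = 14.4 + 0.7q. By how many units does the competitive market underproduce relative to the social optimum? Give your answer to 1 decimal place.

11.1 units

Market equilibrium (private): 40.0 + 1.6q = 139.4 - 2.1q → q_m = 26.8649.
Social marginal benefit = demand + MEB = 153.8 - 1.4q.
Set SMB = MC: 153.8 - 1.4q = 40.0 + 1.6q → q* = 37.9333.
Gap = |26.8649 − 37.9333| = 11.0684.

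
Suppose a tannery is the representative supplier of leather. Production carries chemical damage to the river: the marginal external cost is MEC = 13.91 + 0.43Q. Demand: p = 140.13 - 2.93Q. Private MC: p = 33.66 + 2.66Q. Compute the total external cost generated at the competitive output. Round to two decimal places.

Market equilibrium (private): 33.66 + 2.66Q = 140.13 - 2.93Q → Q_m = 19.0465.
Total external cost = ∫₀^{Q_m} (13.91 + 0.43Q) dQ = 13.91×19.0465 + ½×0.43×19.0465² = 342.9322.

342.93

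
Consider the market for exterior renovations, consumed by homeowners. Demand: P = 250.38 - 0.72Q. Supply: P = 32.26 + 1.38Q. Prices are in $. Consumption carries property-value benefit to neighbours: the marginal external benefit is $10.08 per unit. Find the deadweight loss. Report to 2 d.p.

Market equilibrium (private): 32.26 + 1.38Q = 250.38 - 0.72Q → Q_m = 103.8667.
Social marginal benefit = demand + MEB = 260.46 - 0.72Q.
Set SMB = MC: 260.46 - 0.72Q = 32.26 + 1.38Q → Q* = 108.6667.
Height of the DWL triangle at Q_m is SMB(Q_m) − MC(Q_m) = MEB(Q_m) = 10.0800.
DWL = ½ × 4.8000 × 10.0800 = 24.1920.

DWL = $24.19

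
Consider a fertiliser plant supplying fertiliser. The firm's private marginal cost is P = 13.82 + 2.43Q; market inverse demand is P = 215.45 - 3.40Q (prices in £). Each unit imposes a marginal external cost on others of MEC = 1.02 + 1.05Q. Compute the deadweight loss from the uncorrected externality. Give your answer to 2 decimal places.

DWL = £101.30

Market equilibrium (private): 13.82 + 2.43Q = 215.45 - 3.40Q → Q_m = 34.5849.
Social marginal cost = private MC + MEC = 14.84 + 3.48Q.
Set SMC = demand: 14.84 + 3.48Q = 215.45 - 3.40Q → Q* = 29.1584.
The welfare-loss triangle has base |Q_m − Q*| and height MEC(Q_m) (the vertical gap between SMC and demand is zero at Q* and MEC at Q_m).
DWL = ½ × 5.4265 × 37.3342 = 101.2970.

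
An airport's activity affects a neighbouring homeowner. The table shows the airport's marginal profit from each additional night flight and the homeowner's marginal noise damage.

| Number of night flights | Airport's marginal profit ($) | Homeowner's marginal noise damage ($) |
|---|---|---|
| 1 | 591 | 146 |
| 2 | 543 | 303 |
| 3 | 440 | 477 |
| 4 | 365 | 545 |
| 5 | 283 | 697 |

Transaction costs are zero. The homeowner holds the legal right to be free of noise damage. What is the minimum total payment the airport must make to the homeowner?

$449

Efficient level: marginal profit ≥ marginal noise damage through level 2, so k* = 2.
With the homeowner holding the right, the airport must at least compensate total damage at k*: 146 + 303 = 449.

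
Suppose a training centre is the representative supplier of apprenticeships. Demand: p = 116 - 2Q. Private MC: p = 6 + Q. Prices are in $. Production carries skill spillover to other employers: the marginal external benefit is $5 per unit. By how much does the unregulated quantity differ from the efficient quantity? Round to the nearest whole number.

2 units

Market equilibrium (private): 6 + Q = 116 - 2Q → Q_m = 36.6667.
Social marginal cost = private MC − MEB = 1 + Q.
Set SMC = demand: 1 + Q = 116 - 2Q → Q* = 38.3333.
Gap = |36.6667 − 38.3333| = 1.6666.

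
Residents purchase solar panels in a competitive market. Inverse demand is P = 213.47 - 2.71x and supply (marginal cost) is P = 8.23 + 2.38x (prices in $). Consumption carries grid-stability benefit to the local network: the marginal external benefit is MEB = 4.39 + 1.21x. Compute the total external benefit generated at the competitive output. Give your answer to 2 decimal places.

$1160.67

Market equilibrium (private): 8.23 + 2.38x = 213.47 - 2.71x → x_m = 40.3222.
Total external benefit = ∫₀^{x_m} (4.39 + 1.21x) dx = 4.39×40.3222 + ½×1.21×40.3222² = 1160.6717.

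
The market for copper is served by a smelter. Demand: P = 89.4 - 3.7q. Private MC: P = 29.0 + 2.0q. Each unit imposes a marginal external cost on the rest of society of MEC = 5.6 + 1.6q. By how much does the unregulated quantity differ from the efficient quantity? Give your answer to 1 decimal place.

3.1 units

Market equilibrium (private): 29.0 + 2.0q = 89.4 - 3.7q → q_m = 10.5965.
Social marginal cost = private MC + MEC = 34.6 + 3.6q.
Set SMC = demand: 34.6 + 3.6q = 89.4 - 3.7q → q* = 7.5068.
Gap = |10.5965 − 7.5068| = 3.0897.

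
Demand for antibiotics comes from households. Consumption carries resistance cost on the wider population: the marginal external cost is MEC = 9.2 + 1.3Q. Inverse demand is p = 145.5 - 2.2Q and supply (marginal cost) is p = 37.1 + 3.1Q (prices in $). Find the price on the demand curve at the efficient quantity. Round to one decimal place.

Social marginal benefit = demand − MEC = 136.3 - 3.5Q.
Set SMB = MC: 136.3 - 3.5Q = 37.1 + 3.1Q → Q* = 15.0303.
Consumer price on the demand curve at Q*: 145.5 − 2.2×15.0303 = 112.4333.

P = $112.4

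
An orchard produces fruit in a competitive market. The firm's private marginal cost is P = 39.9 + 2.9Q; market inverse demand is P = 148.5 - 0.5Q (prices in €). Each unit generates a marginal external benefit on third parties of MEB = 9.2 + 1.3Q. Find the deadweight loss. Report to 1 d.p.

DWL = €612.6

Market equilibrium (private): 39.9 + 2.9Q = 148.5 - 0.5Q → Q_m = 31.9412.
Social marginal cost = private MC − MEB = 30.7 + 1.6Q.
Set SMC = demand: 30.7 + 1.6Q = 148.5 - 0.5Q → Q* = 56.0952.
Between Q* and Q_m the wedge demand − SMC runs linearly from 0 to MEB(Q_m), so the loss is a triangle.
DWL = ½ × 24.1540 × 50.7235 = 612.5877.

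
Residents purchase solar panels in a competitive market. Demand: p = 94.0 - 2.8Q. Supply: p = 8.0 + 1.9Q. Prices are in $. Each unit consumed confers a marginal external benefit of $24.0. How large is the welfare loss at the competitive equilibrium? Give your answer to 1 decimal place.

DWL = $61.3

Market equilibrium (private): 8.0 + 1.9Q = 94.0 - 2.8Q → Q_m = 18.2979.
Social marginal benefit = demand + MEB = 118.0 - 2.8Q.
Set SMB = MC: 118.0 - 2.8Q = 8.0 + 1.9Q → Q* = 23.4043.
The welfare-loss triangle has base |Q_m − Q*| and height MEB(Q_m) (the vertical gap between SMB and MC is zero at Q* and MEB at Q_m).
DWL = ½ × 5.1064 × 24.0000 = 61.2768.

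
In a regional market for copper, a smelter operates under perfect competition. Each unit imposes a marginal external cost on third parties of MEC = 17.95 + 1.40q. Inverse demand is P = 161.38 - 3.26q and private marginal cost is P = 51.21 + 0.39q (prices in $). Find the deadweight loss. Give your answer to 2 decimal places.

Market equilibrium (private): 51.21 + 0.39q = 161.38 - 3.26q → q_m = 30.1836.
Social marginal cost = private MC + MEC = 69.16 + 1.79q.
Set SMC = demand: 69.16 + 1.79q = 161.38 - 3.26q → q* = 18.2614.
Height of the DWL triangle at q_m is SMC(q_m) − demand(q_m) = MEC(q_m) = 60.2070.
DWL = ½ × 11.9222 × 60.2070 = 358.8999.

DWL = $358.90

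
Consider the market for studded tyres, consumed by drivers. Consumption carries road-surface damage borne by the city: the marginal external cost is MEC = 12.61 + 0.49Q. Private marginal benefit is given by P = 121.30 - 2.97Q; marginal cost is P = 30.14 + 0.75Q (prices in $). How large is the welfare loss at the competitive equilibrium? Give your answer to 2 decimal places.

Market equilibrium (private): 30.14 + 0.75Q = 121.30 - 2.97Q → Q_m = 24.5054.
Social marginal benefit = demand − MEC = 108.69 - 3.46Q.
Set SMB = MC: 108.69 - 3.46Q = 30.14 + 0.75Q → Q* = 18.6580.
Between Q* and Q_m the wedge MC − SMB runs linearly from 0 to MEC(Q_m), so the loss is a triangle.
DWL = ½ × 5.8474 × 24.6176 = 71.9745.

DWL = $71.97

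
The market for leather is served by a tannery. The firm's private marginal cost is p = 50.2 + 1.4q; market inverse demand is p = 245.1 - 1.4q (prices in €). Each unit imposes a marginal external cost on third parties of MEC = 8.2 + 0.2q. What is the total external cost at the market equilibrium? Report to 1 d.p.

Market equilibrium (private): 50.2 + 1.4q = 245.1 - 1.4q → q_m = 69.6071.
Total external cost = ∫₀^{q_m} (8.2 + 0.2q) dq = 8.2×69.6071 + ½×0.2×69.6071² = 1055.2931.

€1055.3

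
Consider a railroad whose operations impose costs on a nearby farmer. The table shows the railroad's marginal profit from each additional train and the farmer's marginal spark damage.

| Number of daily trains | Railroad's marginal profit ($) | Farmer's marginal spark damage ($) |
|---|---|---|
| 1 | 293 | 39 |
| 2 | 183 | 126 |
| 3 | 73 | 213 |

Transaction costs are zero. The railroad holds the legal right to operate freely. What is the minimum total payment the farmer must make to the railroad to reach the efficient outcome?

Left alone the railroad would choose level 3 (marginal profit stays positive).
Efficient level: k* = 2 (marginal profit ≥ marginal spark damage through 2).
The farmer must at least cover the railroad's forgone profit from cutting 3→2: 73 = 73.

$73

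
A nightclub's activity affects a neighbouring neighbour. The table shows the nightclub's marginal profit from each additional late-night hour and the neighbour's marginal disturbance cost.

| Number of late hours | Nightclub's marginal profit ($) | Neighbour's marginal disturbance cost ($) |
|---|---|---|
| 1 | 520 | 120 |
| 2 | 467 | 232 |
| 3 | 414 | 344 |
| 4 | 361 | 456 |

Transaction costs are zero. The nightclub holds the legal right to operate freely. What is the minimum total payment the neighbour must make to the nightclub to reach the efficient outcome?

Left alone the nightclub would choose level 4 (marginal profit stays positive).
Efficient level: k* = 3 (marginal profit ≥ marginal disturbance cost through 3).
The neighbour must at least cover the nightclub's forgone profit from cutting 4→3: 361 = 361.

$361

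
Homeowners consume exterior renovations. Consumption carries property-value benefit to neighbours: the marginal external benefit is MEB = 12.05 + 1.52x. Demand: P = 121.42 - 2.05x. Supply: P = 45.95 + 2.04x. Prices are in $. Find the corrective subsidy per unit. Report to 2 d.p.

subsidy = $63.81 per unit

Social marginal benefit = demand + MEB = 133.47 - 0.53x.
Set SMB = MC: 133.47 - 0.53x = 45.95 + 2.04x → x* = 34.0545.
The Pigouvian subsidy equals MEB at x*: 12.05 + 1.52×34.0545 = 63.8128.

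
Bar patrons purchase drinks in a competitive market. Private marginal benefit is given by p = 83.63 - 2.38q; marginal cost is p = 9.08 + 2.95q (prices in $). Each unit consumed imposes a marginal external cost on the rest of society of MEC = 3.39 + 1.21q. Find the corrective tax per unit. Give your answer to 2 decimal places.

Social marginal benefit = demand − MEC = 80.24 - 3.59q.
Set SMB = MC: 80.24 - 3.59q = 9.08 + 2.95q → q* = 10.8807.
The Pigouvian tax equals MEC at q*: 3.39 + 1.21×10.8807 = 16.5556.

tax = $16.56 per unit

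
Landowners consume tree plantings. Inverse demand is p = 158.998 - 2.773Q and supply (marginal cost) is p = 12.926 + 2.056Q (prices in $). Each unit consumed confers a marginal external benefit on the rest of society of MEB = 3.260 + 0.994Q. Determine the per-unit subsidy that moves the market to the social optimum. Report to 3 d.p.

Social marginal benefit = demand + MEB = 162.258 - 1.779Q.
Set SMB = MC: 162.258 - 1.779Q = 12.926 + 2.056Q → Q* = 38.9392.
The Pigouvian subsidy equals MEB at Q*: 3.260 + 0.994×38.9392 = 41.9656.

subsidy = $41.966 per unit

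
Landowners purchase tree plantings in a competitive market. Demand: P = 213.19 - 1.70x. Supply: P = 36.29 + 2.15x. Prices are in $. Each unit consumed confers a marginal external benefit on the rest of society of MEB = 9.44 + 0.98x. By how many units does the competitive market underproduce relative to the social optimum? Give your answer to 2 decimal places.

Market equilibrium (private): 36.29 + 2.15x = 213.19 - 1.70x → x_m = 45.9481.
Social marginal benefit = demand + MEB = 222.63 - 0.72x.
Set SMB = MC: 222.63 - 0.72x = 36.29 + 2.15x → x* = 64.9268.
Gap = |45.9481 − 64.9268| = 18.9787.

18.98 units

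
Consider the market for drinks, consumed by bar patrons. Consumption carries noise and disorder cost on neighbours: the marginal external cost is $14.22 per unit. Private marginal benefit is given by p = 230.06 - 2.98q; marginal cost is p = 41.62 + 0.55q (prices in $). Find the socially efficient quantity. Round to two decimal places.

q* = 49.35

Social marginal benefit = demand − MEC = 215.84 - 2.98q.
Set SMB = MC: 215.84 - 2.98q = 41.62 + 0.55q → q* = 49.3541.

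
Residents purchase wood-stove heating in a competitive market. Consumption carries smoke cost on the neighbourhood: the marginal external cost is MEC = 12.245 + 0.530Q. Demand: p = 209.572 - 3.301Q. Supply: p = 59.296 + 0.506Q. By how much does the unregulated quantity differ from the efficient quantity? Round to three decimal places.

7.647 units

Market equilibrium (private): 59.296 + 0.506Q = 209.572 - 3.301Q → Q_m = 39.4736.
Social marginal benefit = demand − MEC = 197.327 - 3.831Q.
Set SMB = MC: 197.327 - 3.831Q = 59.296 + 0.506Q → Q* = 31.8264.
Gap = |39.4736 − 31.8264| = 7.6472.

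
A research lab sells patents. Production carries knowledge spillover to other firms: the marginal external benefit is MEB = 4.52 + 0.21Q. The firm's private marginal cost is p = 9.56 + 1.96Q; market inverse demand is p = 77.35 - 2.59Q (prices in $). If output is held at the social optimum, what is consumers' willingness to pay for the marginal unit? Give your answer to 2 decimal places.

P = $34.20

Social marginal cost = private MC − MEB = 5.04 + 1.75Q.
Set SMC = demand: 5.04 + 1.75Q = 77.35 - 2.59Q → Q* = 16.6613.
Consumer price on the demand curve at Q*: 77.35 − 2.59×16.6613 = 34.1972.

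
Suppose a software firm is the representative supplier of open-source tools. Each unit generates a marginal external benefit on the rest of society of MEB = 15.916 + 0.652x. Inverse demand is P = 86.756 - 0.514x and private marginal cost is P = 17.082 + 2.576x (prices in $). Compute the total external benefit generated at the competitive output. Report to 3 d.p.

$524.623

Market equilibrium (private): 17.082 + 2.576x = 86.756 - 0.514x → x_m = 22.5482.
Total external benefit = ∫₀^{x_m} (15.916 + 0.652x) dx = 15.916×22.5482 + ½×0.652×22.5482² = 524.6225.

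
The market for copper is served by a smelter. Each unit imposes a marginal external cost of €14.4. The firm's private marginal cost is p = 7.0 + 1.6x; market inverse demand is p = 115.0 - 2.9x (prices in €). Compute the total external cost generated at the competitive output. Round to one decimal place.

€345.6

Market equilibrium (private): 7.0 + 1.6x = 115.0 - 2.9x → x_m = 24.0000.
Total external cost = MEC × x_m = 14.4 × 24.0000 = 345.6000.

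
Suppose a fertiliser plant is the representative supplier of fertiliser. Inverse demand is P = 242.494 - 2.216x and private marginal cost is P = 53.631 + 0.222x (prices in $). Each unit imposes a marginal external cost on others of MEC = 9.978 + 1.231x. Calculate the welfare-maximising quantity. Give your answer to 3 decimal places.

Social marginal cost = private MC + MEC = 63.609 + 1.453x.
Set SMC = demand: 63.609 + 1.453x = 242.494 - 2.216x → x* = 48.7558.

x* = 48.756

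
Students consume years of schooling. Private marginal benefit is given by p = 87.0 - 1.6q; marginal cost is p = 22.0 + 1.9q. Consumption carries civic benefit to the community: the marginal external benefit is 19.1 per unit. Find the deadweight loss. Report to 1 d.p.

Market equilibrium (private): 22.0 + 1.9q = 87.0 - 1.6q → q_m = 18.5714.
Social marginal benefit = demand + MEB = 106.1 - 1.6q.
Set SMB = MC: 106.1 - 1.6q = 22.0 + 1.9q → q* = 24.0286.
The welfare-loss triangle has base |q_m − q*| and height MEB(q_m) (the vertical gap between SMB and MC is zero at q* and MEB at q_m).
DWL = ½ × 5.4572 × 19.1000 = 52.1163.

DWL = 52.1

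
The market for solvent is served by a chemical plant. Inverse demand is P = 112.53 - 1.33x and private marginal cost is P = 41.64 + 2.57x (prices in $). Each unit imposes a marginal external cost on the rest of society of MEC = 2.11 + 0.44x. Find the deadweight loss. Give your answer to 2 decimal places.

DWL = $11.77

Market equilibrium (private): 41.64 + 2.57x = 112.53 - 1.33x → x_m = 18.1769.
Social marginal cost = private MC + MEC = 43.75 + 3.01x.
Set SMC = demand: 43.75 + 3.01x = 112.53 - 1.33x → x* = 15.8479.
Height of the DWL triangle at x_m is SMC(x_m) − demand(x_m) = MEC(x_m) = 10.1078.
DWL = ½ × 2.3290 × 10.1078 = 11.7705.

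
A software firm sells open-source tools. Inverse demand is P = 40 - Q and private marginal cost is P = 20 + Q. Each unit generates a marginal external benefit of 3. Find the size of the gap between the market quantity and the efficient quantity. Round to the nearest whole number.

Market equilibrium (private): 20 + Q = 40 - Q → Q_m = 10.0000.
Social marginal cost = private MC − MEB = 17 + Q.
Set SMC = demand: 17 + Q = 40 - Q → Q* = 11.5000.
Gap = |10.0000 − 11.5000| = 1.5000.

2 units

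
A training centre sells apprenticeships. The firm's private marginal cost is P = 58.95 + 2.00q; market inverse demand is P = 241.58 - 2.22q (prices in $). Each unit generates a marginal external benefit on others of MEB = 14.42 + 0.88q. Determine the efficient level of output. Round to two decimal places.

q* = 59.00

Social marginal cost = private MC − MEB = 44.53 + 1.12q.
Set SMC = demand: 44.53 + 1.12q = 241.58 - 2.22q → q* = 58.9970.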